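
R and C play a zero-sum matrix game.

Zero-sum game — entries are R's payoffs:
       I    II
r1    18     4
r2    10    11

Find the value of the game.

158/15

Row minima are 4 and 10, so R's maximin is 10; column maxima are 18 and 11, so C's minimax is 11. These differ, so the equilibrium is in mixed strategies.
Let R play r1 with probability p. C is indifferent when 18p + 10(1−p) = 4p + 11(1−p), giving p = 1/15.
Let C play I with probability q. R is indifferent when 18q + 4(1−q) = 10q + 11(1−q), giving q = 7/15.
The value is 18·(7/15) + (4)·(8/15) = 158/15.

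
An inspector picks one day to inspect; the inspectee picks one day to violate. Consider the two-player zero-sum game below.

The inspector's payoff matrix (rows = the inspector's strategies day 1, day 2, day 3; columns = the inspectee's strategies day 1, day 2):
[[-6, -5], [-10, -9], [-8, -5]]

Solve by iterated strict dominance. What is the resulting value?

-6

Column day 2 is strictly dominated by day 1 for the inspectee (-6<-5, -10<-9, -8<-5); eliminate day 2.
Row day 3 is strictly dominated by row day 1 (-6>-8); eliminate day 3.
Row day 2 is strictly dominated by row day 1 (-6>-10); eliminate day 2.
Only (day 1, day 1) remains, with payoff -6.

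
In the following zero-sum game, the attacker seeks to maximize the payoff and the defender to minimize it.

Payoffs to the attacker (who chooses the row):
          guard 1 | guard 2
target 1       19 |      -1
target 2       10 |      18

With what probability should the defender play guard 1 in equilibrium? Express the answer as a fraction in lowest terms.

19/28

Row minima are -1 and 10, so the attacker's maximin is 10; column maxima are 19 and 18, so the defender's minimax is 18. These differ, so the equilibrium is in mixed strategies.
Let the defender play guard 1 with probability q. The attacker is indifferent when 19q − (1−q) = 10q + 18(1−q), giving q = 19/28.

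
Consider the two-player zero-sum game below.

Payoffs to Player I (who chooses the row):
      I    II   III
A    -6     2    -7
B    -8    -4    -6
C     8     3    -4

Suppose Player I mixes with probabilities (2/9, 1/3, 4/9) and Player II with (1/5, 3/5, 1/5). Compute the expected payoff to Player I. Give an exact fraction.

Against (1/5, 3/5, 1/5), each row's expected payoff is A: -7/5; B: -26/5; C: 13/5.
Taking the (2/9, 1/3, 4/9)-weighted average: (2/9)·(-7/5) + (1/3)·(-26/5) + (4/9)·(13/5) = -8/9.

-8/9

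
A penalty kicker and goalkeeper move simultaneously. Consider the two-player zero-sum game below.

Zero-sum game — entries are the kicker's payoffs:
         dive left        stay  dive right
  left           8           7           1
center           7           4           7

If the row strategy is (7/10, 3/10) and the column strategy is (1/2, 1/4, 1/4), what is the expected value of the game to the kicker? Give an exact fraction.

243/40

Against (1/2, 1/4, 1/4), each row's expected payoff is left: 6; center: 25/4.
Taking the (7/10, 3/10)-weighted average: (7/10)·(6) + (3/10)·(25/4) = 243/40.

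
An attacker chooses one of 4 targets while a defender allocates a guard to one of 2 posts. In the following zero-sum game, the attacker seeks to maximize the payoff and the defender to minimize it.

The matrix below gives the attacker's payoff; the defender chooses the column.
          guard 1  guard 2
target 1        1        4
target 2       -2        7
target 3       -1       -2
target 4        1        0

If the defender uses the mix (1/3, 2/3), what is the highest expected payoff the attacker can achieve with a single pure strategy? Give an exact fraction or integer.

target 1: (1)·(1/3) + (4)·(2/3) = 3.
target 2: (-2)·(1/3) + (7)·(2/3) = 4.
target 3: (-1)·(1/3) + (-2)·(2/3) = -5/3.
target 4: (1)·(1/3) + (0)·(2/3) = 1/3.
The best pure response is target 2 with expected payoff 4.

4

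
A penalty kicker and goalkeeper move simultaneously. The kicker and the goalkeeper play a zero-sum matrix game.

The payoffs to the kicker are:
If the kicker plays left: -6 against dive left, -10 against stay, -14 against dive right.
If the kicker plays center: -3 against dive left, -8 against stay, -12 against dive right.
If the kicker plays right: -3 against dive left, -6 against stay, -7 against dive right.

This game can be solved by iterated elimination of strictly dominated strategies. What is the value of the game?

Row left is strictly dominated by row center (-3>-6, -8>-10, -12>-14); eliminate left.
Column stay is strictly dominated by dive right for the goalkeeper (-12<-8, -7<-6); eliminate stay.
Column dive left is strictly dominated by dive right for the goalkeeper (-12<-3, -7<-3); eliminate dive left.
Row center is strictly dominated by row right (-7>-12); eliminate center.
Only (right, dive right) remains, with payoff -7.

-7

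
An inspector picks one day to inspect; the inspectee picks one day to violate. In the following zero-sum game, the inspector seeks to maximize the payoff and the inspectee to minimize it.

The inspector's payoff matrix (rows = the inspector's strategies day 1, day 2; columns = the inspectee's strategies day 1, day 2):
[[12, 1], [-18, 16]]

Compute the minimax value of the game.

14/3

Row minima are 1 and -18, so the inspector's maximin is 1; column maxima are 12 and 16, so the inspectee's minimax is 12. These differ, so the equilibrium is in mixed strategies.
Let the inspector play day 1 with probability p. The inspectee is indifferent when 12p − 18(1−p) = p + 16(1−p), giving p = 34/45.
Let the inspectee play day 1 with probability q. The inspector is indifferent when 12q + (1−q) = −18q + 16(1−q), giving q = 1/3.
The value is 12·(1/3) + (1)·(2/3) = 14/3.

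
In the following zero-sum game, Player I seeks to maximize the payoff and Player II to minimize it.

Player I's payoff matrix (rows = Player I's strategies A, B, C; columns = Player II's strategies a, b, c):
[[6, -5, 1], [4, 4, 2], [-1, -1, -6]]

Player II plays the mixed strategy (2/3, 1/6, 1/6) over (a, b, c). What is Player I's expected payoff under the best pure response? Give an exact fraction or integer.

11/3

A: (6)·(2/3) + (-5)·(1/6) + (1)·(1/6) = 10/3.
B: (4)·(2/3) + (4)·(1/6) + (2)·(1/6) = 11/3.
C: (-1)·(2/3) + (-1)·(1/6) + (-6)·(1/6) = -11/6.
The best pure response is B with expected payoff 11/3.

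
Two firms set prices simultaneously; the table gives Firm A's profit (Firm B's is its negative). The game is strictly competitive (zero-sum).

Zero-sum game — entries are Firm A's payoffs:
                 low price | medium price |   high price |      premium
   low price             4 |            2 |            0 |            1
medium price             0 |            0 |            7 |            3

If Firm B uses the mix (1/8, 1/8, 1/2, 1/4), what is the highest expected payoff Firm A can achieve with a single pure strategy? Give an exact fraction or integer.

17/4

low price: (4)·(1/8) + (2)·(1/8) + (0)·(1/2) + (1)·(1/4) = 1.
medium price: (0)·(1/8) + (0)·(1/8) + (7)·(1/2) + (3)·(1/4) = 17/4.
The best pure response is medium price with expected payoff 17/4.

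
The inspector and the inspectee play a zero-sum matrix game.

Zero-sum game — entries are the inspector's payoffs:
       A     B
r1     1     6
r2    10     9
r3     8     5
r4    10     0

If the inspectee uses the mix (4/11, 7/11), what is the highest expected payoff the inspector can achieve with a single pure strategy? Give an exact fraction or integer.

103/11

r1: (1)·(4/11) + (6)·(7/11) = 46/11.
r2: (10)·(4/11) + (9)·(7/11) = 103/11.
r3: (8)·(4/11) + (5)·(7/11) = 67/11.
r4: (10)·(4/11) + (0)·(7/11) = 40/11.
The best pure response is r2 with expected payoff 103/11.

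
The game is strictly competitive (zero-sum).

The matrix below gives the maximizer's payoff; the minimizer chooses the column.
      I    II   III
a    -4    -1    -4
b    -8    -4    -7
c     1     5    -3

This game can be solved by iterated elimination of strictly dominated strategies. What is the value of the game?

Column II is strictly dominated by I for the minimizer (-4<-1, -8<-4, 1<5); eliminate II.
Row a is strictly dominated by row c (1>-4, -3>-4); eliminate a.
Row b is strictly dominated by row c (1>-8, -3>-7); eliminate b.
Column I is strictly dominated by III for the minimizer (-3<1); eliminate I.
Only (c, III) remains, with payoff -3.

-3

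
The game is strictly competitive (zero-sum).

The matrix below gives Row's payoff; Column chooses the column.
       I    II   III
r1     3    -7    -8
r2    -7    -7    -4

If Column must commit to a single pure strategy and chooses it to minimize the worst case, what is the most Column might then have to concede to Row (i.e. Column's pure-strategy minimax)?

-7

The worst case (largest entry) in each column is I: 3, II: -7, III: -4.
The best (smallest) of these is -7.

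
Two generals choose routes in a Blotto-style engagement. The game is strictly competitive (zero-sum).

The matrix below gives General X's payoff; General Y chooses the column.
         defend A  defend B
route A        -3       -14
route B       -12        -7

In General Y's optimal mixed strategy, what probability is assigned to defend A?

Row minima are -14 and -12, so General X's maximin is -12; column maxima are -3 and -7, so General Y's minimax is -7. These differ, so the equilibrium is in mixed strategies.
Let General Y play defend A with probability q. General X is indifferent when −3q − 14(1−q) = −12q − 7(1−q), giving q = 7/16.

7/16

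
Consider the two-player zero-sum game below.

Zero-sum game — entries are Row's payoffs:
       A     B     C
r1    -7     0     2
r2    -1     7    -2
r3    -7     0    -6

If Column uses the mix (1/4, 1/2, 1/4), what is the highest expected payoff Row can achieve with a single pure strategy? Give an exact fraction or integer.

11/4

r1: (-7)·(1/4) + (0)·(1/2) + (2)·(1/4) = -5/4.
r2: (-1)·(1/4) + (7)·(1/2) + (-2)·(1/4) = 11/4.
r3: (-7)·(1/4) + (0)·(1/2) + (-6)·(1/4) = -13/4.
The best pure response is r2 with expected payoff 11/4.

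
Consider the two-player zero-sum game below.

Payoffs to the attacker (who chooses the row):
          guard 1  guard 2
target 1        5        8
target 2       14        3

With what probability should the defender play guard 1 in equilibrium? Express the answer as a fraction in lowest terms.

Row minima are 5 and 3, so the attacker's maximin is 5; column maxima are 14 and 8, so the defender's minimax is 8. These differ, so the equilibrium is in mixed strategies.
Let the defender play guard 1 with probability q. The attacker is indifferent when 5q + 8(1−q) = 14q + 3(1−q), giving q = 5/14.

5/14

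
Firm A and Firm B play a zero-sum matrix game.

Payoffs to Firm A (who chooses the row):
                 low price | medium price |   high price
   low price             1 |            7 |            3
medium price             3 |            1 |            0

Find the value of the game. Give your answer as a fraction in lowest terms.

9/5

Column medium price is strictly dominated by high price for Firm B (it gives Firm A more in every row).
The remaining 2×2 game on (low price, medium price) × (low price, high price) has no saddle point. Let Firm A play low price with probability p; indifference gives p + 3(1−p) = 3p, so p = 3/5.
Similarly Firm B's optimal q on low price is 3/5, and the value is 1·(3/5) + (3)·(2/5) = 9/5.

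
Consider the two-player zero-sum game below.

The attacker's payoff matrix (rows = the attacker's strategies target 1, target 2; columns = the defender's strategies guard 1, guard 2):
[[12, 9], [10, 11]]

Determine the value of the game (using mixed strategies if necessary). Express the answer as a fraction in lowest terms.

21/2

Row minima are 9 and 10, so the attacker's maximin is 10; column maxima are 12 and 11, so the defender's minimax is 11. These differ, so the equilibrium is in mixed strategies.
Let the attacker play target 1 with probability p. The defender is indifferent when 12p + 10(1−p) = 9p + 11(1−p), giving p = 1/4.
Let the defender play guard 1 with probability q. The attacker is indifferent when 12q + 9(1−q) = 10q + 11(1−q), giving q = 1/2.
The value is 12·(1/2) + (9)·(1/2) = 21/2.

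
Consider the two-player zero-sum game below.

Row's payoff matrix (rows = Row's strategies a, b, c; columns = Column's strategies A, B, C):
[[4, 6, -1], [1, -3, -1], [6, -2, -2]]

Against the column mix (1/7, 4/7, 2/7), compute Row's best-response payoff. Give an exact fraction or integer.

26/7

a: (4)·(1/7) + (6)·(4/7) + (-1)·(2/7) = 26/7.
b: (1)·(1/7) + (-3)·(4/7) + (-1)·(2/7) = -13/7.
c: (6)·(1/7) + (-2)·(4/7) + (-2)·(2/7) = -6/7.
The best pure response is a with expected payoff 26/7.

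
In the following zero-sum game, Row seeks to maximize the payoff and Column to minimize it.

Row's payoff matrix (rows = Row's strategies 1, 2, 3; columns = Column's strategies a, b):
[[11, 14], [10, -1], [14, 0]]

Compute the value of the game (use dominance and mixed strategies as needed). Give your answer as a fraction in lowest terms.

Row 2 is strictly dominated by row 3, so Row never plays it.
The remaining 2×2 game on (1, 3) × (a, b) has no saddle point. Let Row play 1 with probability p; indifference gives 11p + 14(1−p) = 14p, so p = 14/17.
Similarly Column's optimal q on a is 14/17, and the value is 11·(14/17) + (14)·(3/17) = 196/17.

196/17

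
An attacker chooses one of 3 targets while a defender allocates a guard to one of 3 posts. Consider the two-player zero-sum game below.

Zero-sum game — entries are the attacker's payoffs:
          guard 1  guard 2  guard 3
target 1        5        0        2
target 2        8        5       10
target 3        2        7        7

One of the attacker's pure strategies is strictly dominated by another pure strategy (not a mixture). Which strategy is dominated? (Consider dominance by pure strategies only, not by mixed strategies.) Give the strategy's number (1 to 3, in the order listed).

1

Compare target 1 with target 2: 8 > 5, 5 > 0, 10 > 2.
So target 2 strictly dominates target 1 for the attacker; target 1 is strictly dominated.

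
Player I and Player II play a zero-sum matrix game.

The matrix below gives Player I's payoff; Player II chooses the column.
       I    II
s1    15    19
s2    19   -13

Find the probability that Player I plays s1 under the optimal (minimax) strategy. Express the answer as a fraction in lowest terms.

8/9

Row minima are 15 and -13, so Player I's maximin is 15; column maxima are 19 and 19, so Player II's minimax is 19. These differ, so the equilibrium is in mixed strategies.
Let Player I play s1 with probability p. Player II is indifferent when 15p + 19(1−p) = 19p − 13(1−p), giving p = 8/9.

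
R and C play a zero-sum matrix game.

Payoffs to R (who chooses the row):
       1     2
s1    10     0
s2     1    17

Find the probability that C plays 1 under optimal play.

Row minima are 0 and 1, so R's maximin is 1; column maxima are 10 and 17, so C's minimax is 10. These differ, so the equilibrium is in mixed strategies.
Let C play 1 with probability q. R is indifferent when 10q = q + 17(1−q), giving q = 17/26.

17/26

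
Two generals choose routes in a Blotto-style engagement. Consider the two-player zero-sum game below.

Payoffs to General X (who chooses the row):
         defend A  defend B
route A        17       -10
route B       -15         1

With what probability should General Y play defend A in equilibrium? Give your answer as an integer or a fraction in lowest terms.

11/43

Row minima are -10 and -15, so General X's maximin is -10; column maxima are 17 and 1, so General Y's minimax is 1. These differ, so the equilibrium is in mixed strategies.
Let General Y play defend A with probability q. General X is indifferent when 17q − 10(1−q) = −15q + (1−q), giving q = 11/43.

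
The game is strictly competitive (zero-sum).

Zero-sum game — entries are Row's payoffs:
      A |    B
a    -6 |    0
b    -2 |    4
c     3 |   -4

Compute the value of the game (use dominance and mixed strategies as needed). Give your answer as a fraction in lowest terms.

Row a is strictly dominated by row b, so Row never plays it.
The remaining 2×2 game on (b, c) × (A, B) has no saddle point. Let Row play b with probability p; indifference gives −2p + 3(1−p) = 4p − 4(1−p), so p = 7/13.
Similarly Column's optimal q on A is 8/13, and the value is -2·(8/13) + (4)·(5/13) = 4/13.

4/13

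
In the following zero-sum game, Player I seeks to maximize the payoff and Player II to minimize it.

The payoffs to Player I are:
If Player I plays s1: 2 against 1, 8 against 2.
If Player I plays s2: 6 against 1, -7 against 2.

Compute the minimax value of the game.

Row minima are 2 and -7, so Player I's maximin is 2; column maxima are 6 and 8, so Player II's minimax is 6. These differ, so the equilibrium is in mixed strategies.
Let Player I play s1 with probability p. Player II is indifferent when 2p + 6(1−p) = 8p − 7(1−p), giving p = 13/19.
Let Player II play 1 with probability q. Player I is indifferent when 2q + 8(1−q) = 6q − 7(1−q), giving q = 15/19.
The value is 2·(15/19) + (8)·(4/19) = 62/19.

62/19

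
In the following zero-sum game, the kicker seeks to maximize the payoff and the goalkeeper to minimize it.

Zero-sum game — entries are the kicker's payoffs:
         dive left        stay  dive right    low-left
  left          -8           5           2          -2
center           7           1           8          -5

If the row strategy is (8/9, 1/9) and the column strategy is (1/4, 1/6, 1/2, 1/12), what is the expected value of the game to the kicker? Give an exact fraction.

17/54

Against (1/4, 1/6, 1/2, 1/12), each row's expected payoff is left: -1/3; center: 11/2.
Taking the (8/9, 1/9)-weighted average: (8/9)·(-1/3) + (1/9)·(11/2) = 17/54.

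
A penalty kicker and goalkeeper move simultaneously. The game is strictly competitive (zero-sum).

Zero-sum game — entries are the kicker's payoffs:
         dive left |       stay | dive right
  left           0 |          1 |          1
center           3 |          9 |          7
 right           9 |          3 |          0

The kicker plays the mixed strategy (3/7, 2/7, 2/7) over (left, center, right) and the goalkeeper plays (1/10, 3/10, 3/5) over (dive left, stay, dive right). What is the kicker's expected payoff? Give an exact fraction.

207/70

Against (1/10, 3/10, 3/5), each row's expected payoff is left: 9/10; center: 36/5; right: 9/5.
Taking the (3/7, 2/7, 2/7)-weighted average: (3/7)·(9/10) + (2/7)·(36/5) + (2/7)·(9/5) = 207/70.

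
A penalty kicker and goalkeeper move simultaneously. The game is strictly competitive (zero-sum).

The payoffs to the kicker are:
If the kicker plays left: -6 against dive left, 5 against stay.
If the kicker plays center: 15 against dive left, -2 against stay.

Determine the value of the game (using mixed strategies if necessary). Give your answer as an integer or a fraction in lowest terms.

9/4

Row minima are -6 and -2, so the kicker's maximin is -2; column maxima are 15 and 5, so the goalkeeper's minimax is 5. These differ, so the equilibrium is in mixed strategies.
Let the kicker play left with probability p. The goalkeeper is indifferent when −6p + 15(1−p) = 5p − 2(1−p), giving p = 17/28.
Let the goalkeeper play dive left with probability q. The kicker is indifferent when −6q + 5(1−q) = 15q − 2(1−q), giving q = 1/4.
The value is -6·(1/4) + (5)·(3/4) = 9/4.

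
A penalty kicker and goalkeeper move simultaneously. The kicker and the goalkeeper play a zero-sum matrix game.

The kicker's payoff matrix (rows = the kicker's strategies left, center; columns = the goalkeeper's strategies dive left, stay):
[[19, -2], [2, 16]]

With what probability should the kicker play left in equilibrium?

Row minima are -2 and 2, so the kicker's maximin is 2; column maxima are 19 and 16, so the goalkeeper's minimax is 16. These differ, so the equilibrium is in mixed strategies.
Let the kicker play left with probability p. The goalkeeper is indifferent when 19p + 2(1−p) = −2p + 16(1−p), giving p = 2/5.

2/5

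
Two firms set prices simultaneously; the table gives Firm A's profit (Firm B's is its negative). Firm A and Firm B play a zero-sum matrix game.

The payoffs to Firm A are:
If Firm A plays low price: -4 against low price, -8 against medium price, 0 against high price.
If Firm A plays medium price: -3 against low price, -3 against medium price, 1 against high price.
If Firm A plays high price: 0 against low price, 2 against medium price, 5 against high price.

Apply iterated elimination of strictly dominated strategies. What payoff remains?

Column high price is strictly dominated by low price for Firm B (-4<0, -3<1, 0<5); eliminate high price.
Row low price is strictly dominated by row medium price (-3>-4, -3>-8); eliminate low price.
Row medium price is strictly dominated by row high price (0>-3, 2>-3); eliminate medium price.
Column medium price is strictly dominated by low price for Firm B (0<2); eliminate medium price.
Only (high price, low price) remains, with payoff 0.

0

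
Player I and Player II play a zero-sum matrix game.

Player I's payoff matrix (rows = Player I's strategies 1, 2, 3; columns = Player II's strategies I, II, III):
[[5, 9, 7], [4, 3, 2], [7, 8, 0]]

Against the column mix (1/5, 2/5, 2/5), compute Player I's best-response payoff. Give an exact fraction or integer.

37/5

1: (5)·(1/5) + (9)·(2/5) + (7)·(2/5) = 37/5.
2: (4)·(1/5) + (3)·(2/5) + (2)·(2/5) = 14/5.
3: (7)·(1/5) + (8)·(2/5) + (0)·(2/5) = 23/5.
The best pure response is 1 with expected payoff 37/5.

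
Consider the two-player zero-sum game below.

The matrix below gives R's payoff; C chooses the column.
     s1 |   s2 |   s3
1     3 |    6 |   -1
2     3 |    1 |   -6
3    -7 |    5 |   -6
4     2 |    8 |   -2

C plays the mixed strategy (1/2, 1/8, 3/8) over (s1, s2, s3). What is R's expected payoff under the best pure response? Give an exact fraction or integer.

15/8

1: (3)·(1/2) + (6)·(1/8) + (-1)·(3/8) = 15/8.
2: (3)·(1/2) + (1)·(1/8) + (-6)·(3/8) = -5/8.
3: (-7)·(1/2) + (5)·(1/8) + (-6)·(3/8) = -41/8.
4: (2)·(1/2) + (8)·(1/8) + (-2)·(3/8) = 5/4.
The best pure response is 1 with expected payoff 15/8.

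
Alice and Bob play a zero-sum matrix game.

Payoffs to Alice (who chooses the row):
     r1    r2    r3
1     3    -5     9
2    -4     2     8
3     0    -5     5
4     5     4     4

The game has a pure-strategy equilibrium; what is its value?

Row minima: -5, -4, -5, 4 → Alice's maximin is 4.
Column maxima: 5, 4, 9 → Bob's minimax is 4.
They coincide at (4, r2), so the value is 4.

4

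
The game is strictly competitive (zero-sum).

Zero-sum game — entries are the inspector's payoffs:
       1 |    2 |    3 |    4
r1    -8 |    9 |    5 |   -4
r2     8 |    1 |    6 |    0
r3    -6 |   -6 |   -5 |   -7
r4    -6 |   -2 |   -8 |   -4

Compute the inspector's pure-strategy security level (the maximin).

0

The worst-case payoff for each row is r1: -8, r2: 0, r3: -7, r4: -8.
The best of these is 0.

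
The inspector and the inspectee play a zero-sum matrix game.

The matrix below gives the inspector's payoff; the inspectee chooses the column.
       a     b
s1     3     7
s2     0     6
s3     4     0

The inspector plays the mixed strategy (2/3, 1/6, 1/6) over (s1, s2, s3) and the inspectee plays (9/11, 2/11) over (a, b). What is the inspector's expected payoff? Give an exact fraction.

Against (9/11, 2/11), each row's expected payoff is s1: 41/11; s2: 12/11; s3: 36/11.
Taking the (2/3, 1/6, 1/6)-weighted average: (2/3)·(41/11) + (1/6)·(12/11) + (1/6)·(36/11) = 106/33.

106/33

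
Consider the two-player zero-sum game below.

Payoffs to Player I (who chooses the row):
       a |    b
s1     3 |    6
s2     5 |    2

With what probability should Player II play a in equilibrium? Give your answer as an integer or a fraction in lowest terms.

2/3

Row minima are 3 and 2, so Player I's maximin is 3; column maxima are 5 and 6, so Player II's minimax is 5. These differ, so the equilibrium is in mixed strategies.
Let Player II play a with probability q. Player I is indifferent when 3q + 6(1−q) = 5q + 2(1−q), giving q = 2/3.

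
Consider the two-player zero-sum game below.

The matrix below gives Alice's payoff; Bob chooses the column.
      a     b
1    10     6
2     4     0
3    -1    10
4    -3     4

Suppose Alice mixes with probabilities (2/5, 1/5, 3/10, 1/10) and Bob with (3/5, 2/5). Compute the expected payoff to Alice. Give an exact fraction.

Against (3/5, 2/5), each row's expected payoff is 1: 42/5; 2: 12/5; 3: 17/5; 4: -1/5.
Taking the (2/5, 1/5, 3/10, 1/10)-weighted average: (2/5)·(42/5) + (1/5)·(12/5) + (3/10)·(17/5) + (1/10)·(-1/5) = 121/25.

121/25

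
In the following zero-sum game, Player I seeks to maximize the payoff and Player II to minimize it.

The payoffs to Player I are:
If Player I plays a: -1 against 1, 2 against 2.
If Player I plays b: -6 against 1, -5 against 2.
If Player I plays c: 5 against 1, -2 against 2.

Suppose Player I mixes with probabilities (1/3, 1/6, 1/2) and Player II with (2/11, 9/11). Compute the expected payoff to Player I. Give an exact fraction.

Against (2/11, 9/11), each row's expected payoff is a: 16/11; b: -57/11; c: -8/11.
Taking the (1/3, 1/6, 1/2)-weighted average: (1/3)·(16/11) + (1/6)·(-57/11) + (1/2)·(-8/11) = -49/66.

-49/66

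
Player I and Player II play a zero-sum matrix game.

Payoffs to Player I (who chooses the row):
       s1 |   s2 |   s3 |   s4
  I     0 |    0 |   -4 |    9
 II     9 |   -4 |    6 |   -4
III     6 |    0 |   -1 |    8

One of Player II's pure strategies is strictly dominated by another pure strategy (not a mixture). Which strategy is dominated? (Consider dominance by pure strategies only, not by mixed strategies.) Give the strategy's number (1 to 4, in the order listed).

Player II prefers columns that give Player I less. Compare s1 with s3: -4 < 0, 6 < 9, -1 < 6.
So s3 strictly dominates s1 for Player II; s1 is strictly dominated.

1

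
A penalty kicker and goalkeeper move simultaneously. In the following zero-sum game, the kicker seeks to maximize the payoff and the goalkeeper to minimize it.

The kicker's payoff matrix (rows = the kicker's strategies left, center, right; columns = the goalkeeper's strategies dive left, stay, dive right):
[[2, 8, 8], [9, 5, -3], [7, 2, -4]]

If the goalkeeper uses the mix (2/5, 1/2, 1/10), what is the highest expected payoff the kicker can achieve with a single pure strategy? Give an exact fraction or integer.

left: (2)·(2/5) + (8)·(1/2) + (8)·(1/10) = 28/5.
center: (9)·(2/5) + (5)·(1/2) + (-3)·(1/10) = 29/5.
right: (7)·(2/5) + (2)·(1/2) + (-4)·(1/10) = 17/5.
The best pure response is center with expected payoff 29/5.

29/5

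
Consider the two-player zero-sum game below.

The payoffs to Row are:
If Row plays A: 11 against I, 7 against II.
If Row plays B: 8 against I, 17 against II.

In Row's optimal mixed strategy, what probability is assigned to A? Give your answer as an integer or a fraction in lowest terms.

9/13

Row minima are 7 and 8, so Row's maximin is 8; column maxima are 11 and 17, so Column's minimax is 11. These differ, so the equilibrium is in mixed strategies.
Let Row play A with probability p. Column is indifferent when 11p + 8(1−p) = 7p + 17(1−p), giving p = 9/13.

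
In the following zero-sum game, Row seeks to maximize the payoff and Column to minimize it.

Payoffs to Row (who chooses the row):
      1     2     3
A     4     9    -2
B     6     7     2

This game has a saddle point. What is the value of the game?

Row minima: -2, 2 → Row's maximin is 2.
Column maxima: 6, 9, 2 → Column's minimax is 2.
They coincide at (B, 3), so the value is 2.

2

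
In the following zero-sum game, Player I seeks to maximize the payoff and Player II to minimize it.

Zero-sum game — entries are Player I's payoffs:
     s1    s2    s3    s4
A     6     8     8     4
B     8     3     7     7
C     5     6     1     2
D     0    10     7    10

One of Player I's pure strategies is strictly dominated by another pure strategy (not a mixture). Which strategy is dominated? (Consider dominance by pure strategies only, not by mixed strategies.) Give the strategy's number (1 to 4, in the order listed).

Compare C with A: 6 > 5, 8 > 6, 8 > 1, 4 > 2.
So A strictly dominates C for Player I; C is strictly dominated.

3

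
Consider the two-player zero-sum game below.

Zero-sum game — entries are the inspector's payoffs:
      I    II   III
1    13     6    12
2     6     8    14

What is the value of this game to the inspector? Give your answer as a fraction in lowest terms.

Column III is strictly dominated by II for the inspectee (it gives the inspector more in every row).
The remaining 2×2 game on (1, 2) × (I, II) has no saddle point. Let the inspector play 1 with probability p; indifference gives 13p + 6(1−p) = 6p + 8(1−p), so p = 2/9.
Similarly the inspectee's optimal q on I is 2/9, and the value is 13·(2/9) + (6)·(7/9) = 68/9.

68/9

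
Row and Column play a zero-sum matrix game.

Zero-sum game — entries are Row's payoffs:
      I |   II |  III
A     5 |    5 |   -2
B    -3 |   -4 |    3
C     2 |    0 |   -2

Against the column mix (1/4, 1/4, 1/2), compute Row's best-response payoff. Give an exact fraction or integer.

3/2

A: (5)·(1/4) + (5)·(1/4) + (-2)·(1/2) = 3/2.
B: (-3)·(1/4) + (-4)·(1/4) + (3)·(1/2) = -1/4.
C: (2)·(1/4) + (0)·(1/4) + (-2)·(1/2) = -1/2.
The best pure response is A with expected payoff 3/2.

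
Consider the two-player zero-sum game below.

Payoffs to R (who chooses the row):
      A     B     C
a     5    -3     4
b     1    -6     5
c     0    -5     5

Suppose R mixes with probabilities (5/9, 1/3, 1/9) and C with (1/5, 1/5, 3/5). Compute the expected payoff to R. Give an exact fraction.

22/9

Against (1/5, 1/5, 3/5), each row's expected payoff is a: 14/5; b: 2; c: 2.
Taking the (5/9, 1/3, 1/9)-weighted average: (5/9)·(14/5) + (1/3)·(2) + (1/9)·(2) = 22/9.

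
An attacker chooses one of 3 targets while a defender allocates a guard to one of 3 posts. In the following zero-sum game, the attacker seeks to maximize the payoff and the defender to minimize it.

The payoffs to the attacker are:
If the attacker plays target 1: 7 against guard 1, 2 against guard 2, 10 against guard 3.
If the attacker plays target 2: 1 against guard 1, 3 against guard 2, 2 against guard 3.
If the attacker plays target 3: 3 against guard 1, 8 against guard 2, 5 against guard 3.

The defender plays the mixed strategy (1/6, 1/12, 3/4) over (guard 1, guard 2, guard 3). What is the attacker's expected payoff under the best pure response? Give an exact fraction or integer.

target 1: (7)·(1/6) + (2)·(1/12) + (10)·(3/4) = 53/6.
target 2: (1)·(1/6) + (3)·(1/12) + (2)·(3/4) = 23/12.
target 3: (3)·(1/6) + (8)·(1/12) + (5)·(3/4) = 59/12.
The best pure response is target 1 with expected payoff 53/6.

53/6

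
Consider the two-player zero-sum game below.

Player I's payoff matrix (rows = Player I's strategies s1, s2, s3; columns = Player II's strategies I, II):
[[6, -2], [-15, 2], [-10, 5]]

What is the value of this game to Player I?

10/23

Row s2 is strictly dominated by row s3, so Player I never plays it.
The remaining 2×2 game on (s1, s3) × (I, II) has no saddle point. Let Player I play s1 with probability p; indifference gives 6p − 10(1−p) = −2p + 5(1−p), so p = 15/23.
Similarly Player II's optimal q on I is 7/23, and the value is 6·(7/23) + (-2)·(16/23) = 10/23.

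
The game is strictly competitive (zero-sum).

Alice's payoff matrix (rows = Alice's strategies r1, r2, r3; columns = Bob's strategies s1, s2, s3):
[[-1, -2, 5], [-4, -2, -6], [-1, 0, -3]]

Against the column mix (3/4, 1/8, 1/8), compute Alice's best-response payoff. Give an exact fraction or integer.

-3/8

r1: (-1)·(3/4) + (-2)·(1/8) + (5)·(1/8) = -3/8.
r2: (-4)·(3/4) + (-2)·(1/8) + (-6)·(1/8) = -4.
r3: (-1)·(3/4) + (0)·(1/8) + (-3)·(1/8) = -9/8.
The best pure response is r1 with expected payoff -3/8.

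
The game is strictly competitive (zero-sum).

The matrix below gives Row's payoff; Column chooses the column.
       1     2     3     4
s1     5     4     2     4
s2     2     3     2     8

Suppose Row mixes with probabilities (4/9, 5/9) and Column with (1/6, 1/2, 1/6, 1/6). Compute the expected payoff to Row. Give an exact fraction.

197/54

Against (1/6, 1/2, 1/6, 1/6), each row's expected payoff is s1: 23/6; s2: 7/2.
Taking the (4/9, 5/9)-weighted average: (4/9)·(23/6) + (5/9)·(7/2) = 197/54.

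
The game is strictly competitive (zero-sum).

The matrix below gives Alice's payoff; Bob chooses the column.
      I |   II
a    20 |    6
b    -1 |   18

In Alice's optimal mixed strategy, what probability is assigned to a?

19/33

Row minima are 6 and -1, so Alice's maximin is 6; column maxima are 20 and 18, so Bob's minimax is 18. These differ, so the equilibrium is in mixed strategies.
Let Alice play a with probability p. Bob is indifferent when 20p − (1−p) = 6p + 18(1−p), giving p = 19/33.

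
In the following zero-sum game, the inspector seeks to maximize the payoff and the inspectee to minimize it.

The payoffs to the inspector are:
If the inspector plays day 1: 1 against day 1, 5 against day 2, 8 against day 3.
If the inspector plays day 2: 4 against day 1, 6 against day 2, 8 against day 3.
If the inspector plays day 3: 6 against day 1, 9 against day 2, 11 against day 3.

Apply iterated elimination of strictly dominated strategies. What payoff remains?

6

Column day 2 is strictly dominated by day 1 for the inspectee (1<5, 4<6, 6<9); eliminate day 2.
Row day 1 is strictly dominated by row day 3 (6>1, 11>8); eliminate day 1.
Column day 3 is strictly dominated by day 1 for the inspectee (4<8, 6<11); eliminate day 3.
Row day 2 is strictly dominated by row day 3 (6>4); eliminate day 2.
Only (day 3, day 1) remains, with payoff 6.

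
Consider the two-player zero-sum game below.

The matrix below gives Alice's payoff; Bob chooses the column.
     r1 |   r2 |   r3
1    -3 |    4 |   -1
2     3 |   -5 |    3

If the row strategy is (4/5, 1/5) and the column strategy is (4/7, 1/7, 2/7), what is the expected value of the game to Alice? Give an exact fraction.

-27/35

Against (4/7, 1/7, 2/7), each row's expected payoff is 1: -10/7; 2: 13/7.
Taking the (4/5, 1/5)-weighted average: (4/5)·(-10/7) + (1/5)·(13/7) = -27/35.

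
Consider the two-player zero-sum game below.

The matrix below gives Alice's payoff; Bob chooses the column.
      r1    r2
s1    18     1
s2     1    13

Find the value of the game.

Row minima are 1 and 1, so Alice's maximin is 1; column maxima are 18 and 13, so Bob's minimax is 13. These differ, so the equilibrium is in mixed strategies.
Let Alice play s1 with probability p. Bob is indifferent when 18p + (1−p) = p + 13(1−p), giving p = 12/29.
Let Bob play r1 with probability q. Alice is indifferent when 18q + (1−q) = q + 13(1−q), giving q = 12/29.
The value is 18·(12/29) + (1)·(17/29) = 233/29.

233/29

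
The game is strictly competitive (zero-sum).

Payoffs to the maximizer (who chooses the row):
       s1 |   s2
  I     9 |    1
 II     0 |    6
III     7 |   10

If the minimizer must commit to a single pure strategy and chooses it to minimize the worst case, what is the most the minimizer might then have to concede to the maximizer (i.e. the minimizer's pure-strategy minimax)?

9

The worst case (largest entry) in each column is s1: 9, s2: 10.
The best (smallest) of these is 9.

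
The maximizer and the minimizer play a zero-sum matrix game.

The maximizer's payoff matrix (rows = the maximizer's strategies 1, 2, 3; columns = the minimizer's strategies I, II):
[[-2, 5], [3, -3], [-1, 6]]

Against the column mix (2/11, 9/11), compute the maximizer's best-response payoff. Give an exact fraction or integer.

52/11

1: (-2)·(2/11) + (5)·(9/11) = 41/11.
2: (3)·(2/11) + (-3)·(9/11) = -21/11.
3: (-1)·(2/11) + (6)·(9/11) = 52/11.
The best pure response is 3 with expected payoff 52/11.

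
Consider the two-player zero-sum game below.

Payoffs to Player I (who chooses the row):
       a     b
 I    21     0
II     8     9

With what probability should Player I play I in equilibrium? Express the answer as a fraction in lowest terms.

1/22

Row minima are 0 and 8, so Player I's maximin is 8; column maxima are 21 and 9, so Player II's minimax is 9. These differ, so the equilibrium is in mixed strategies.
Let Player I play I with probability p. Player II is indifferent when 21p + 8(1−p) = 9(1−p), giving p = 1/22.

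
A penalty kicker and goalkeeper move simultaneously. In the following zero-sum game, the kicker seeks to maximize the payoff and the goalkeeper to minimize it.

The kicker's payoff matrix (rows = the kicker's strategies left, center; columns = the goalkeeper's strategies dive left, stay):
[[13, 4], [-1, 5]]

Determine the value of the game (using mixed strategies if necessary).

23/5

Row minima are 4 and -1, so the kicker's maximin is 4; column maxima are 13 and 5, so the goalkeeper's minimax is 5. These differ, so the equilibrium is in mixed strategies.
Let the kicker play left with probability p. The goalkeeper is indifferent when 13p − (1−p) = 4p + 5(1−p), giving p = 2/5.
Let the goalkeeper play dive left with probability q. The kicker is indifferent when 13q + 4(1−q) = −q + 5(1−q), giving q = 1/15.
The value is 13·(1/15) + (4)·(14/15) = 23/5.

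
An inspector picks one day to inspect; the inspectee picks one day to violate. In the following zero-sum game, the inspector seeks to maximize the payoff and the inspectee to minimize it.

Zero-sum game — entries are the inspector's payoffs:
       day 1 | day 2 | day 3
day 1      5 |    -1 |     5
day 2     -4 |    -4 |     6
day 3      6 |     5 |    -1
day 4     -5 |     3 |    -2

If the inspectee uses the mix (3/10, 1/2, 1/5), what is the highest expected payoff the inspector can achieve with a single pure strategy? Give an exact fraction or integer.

41/10

day 1: (5)·(3/10) + (-1)·(1/2) + (5)·(1/5) = 2.
day 2: (-4)·(3/10) + (-4)·(1/2) + (6)·(1/5) = -2.
day 3: (6)·(3/10) + (5)·(1/2) + (-1)·(1/5) = 41/10.
day 4: (-5)·(3/10) + (3)·(1/2) + (-2)·(1/5) = -2/5.
The best pure response is day 3 with expected payoff 41/10.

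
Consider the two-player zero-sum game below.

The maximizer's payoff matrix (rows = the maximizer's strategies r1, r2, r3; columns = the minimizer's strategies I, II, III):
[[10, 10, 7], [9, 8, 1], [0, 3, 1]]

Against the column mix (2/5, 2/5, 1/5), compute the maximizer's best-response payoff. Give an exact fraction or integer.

r1: (10)·(2/5) + (10)·(2/5) + (7)·(1/5) = 47/5.
r2: (9)·(2/5) + (8)·(2/5) + (1)·(1/5) = 7.
r3: (0)·(2/5) + (3)·(2/5) + (1)·(1/5) = 7/5.
The best pure response is r1 with expected payoff 47/5.

47/5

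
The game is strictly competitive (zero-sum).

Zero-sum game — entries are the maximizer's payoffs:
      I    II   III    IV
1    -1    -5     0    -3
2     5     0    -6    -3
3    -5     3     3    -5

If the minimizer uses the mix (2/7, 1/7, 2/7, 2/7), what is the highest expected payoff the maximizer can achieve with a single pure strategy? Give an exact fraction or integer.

-8/7

1: (-1)·(2/7) + (-5)·(1/7) + (0)·(2/7) + (-3)·(2/7) = -13/7.
2: (5)·(2/7) + (0)·(1/7) + (-6)·(2/7) + (-3)·(2/7) = -8/7.
3: (-5)·(2/7) + (3)·(1/7) + (3)·(2/7) + (-5)·(2/7) = -11/7.
The best pure response is 2 with expected payoff -8/7.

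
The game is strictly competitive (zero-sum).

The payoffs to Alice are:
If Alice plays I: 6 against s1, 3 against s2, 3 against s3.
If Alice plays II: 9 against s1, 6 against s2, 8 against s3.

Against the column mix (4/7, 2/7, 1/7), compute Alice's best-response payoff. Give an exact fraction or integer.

I: (6)·(4/7) + (3)·(2/7) + (3)·(1/7) = 33/7.
II: (9)·(4/7) + (6)·(2/7) + (8)·(1/7) = 8.
The best pure response is II with expected payoff 8.

8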